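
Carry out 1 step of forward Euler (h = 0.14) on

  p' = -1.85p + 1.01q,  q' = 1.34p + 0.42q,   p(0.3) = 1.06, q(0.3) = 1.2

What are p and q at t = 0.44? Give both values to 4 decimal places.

0.9551, 1.4694

Euler on (p,q): p_{n+1} = p_n + h·p', q_{n+1} = q_n + h·q'.
0.300000: (1.060000, 1.200000); f=(-0.749000, 1.924400) → (0.955140, 1.469416)
(p(0.44), q(0.44)) ≈ (0.9551, 1.4694)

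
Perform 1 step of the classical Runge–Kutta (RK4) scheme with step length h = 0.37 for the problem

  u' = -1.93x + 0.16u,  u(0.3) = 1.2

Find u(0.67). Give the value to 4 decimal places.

RK4: k1 = f(x_n, u_n); k2 = f(x_n + h/2, u_n + (h/2)·k1); k3 = f(x_n + h/2, u_n + (h/2)·k2); k4 = f(x_n + h, u_n + h·k3); u_{n+1} = u_n + (h/6)·(k1 + 2k2 + 2k3 + k4).
x=0.300000, u=1.200000:
  k1 = f(0.300000, 1.200000) = -0.387000
  k2 = f(0.485000, 1.128405) = -0.755505
  k3 = f(0.485000, 1.060232) = -0.766413
  k4 = f(0.670000, 0.916427) = -1.146472
  u ← 1.200000 + (0.37/6)·(k1 + 2k2 + 2k3 + k4) = 0.917733
u(0.67) ≈ 0.9177

0.9177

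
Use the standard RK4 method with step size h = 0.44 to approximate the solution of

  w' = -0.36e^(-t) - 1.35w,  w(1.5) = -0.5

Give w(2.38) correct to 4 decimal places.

RK4: k1 = f(t_n, w_n); k2 = f(t_n + h/2, w_n + (h/2)·k1); k3 = f(t_n + h/2, w_n + (h/2)·k2); k4 = f(t_n + h, w_n + h·k3); w_{n+1} = w_n + (h/6)·(k1 + 2k2 + 2k3 + k4).
t=1.500000, w=-0.500000:
  k1 = f(1.500000, -0.500000) = 0.594673
  k2 = f(1.720000, -0.369172) = 0.433918
  k3 = f(1.720000, -0.404538) = 0.481662
  k4 = f(1.940000, -0.288069) = 0.337159
  w ← -0.500000 + (0.44/6)·(k1 + 2k2 + 2k3 + k4) = -0.297380
t=1.940000, w=-0.297380:
  k1 = f(1.940000, -0.297380) = 0.349730
  k2 = f(2.160000, -0.220440) = 0.256077
  k3 = f(2.160000, -0.241044) = 0.283892
  k4 = f(2.380000, -0.172468) = 0.199514
  w ← -0.297380 + (0.44/6)·(k1 + 2k2 + 2k3 + k4) = -0.177907
w(2.38) ≈ -0.1779

-0.1779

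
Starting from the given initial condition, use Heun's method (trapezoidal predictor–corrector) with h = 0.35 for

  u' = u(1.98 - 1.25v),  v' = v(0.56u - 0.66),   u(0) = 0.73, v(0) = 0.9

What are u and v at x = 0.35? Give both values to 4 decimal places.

Heun on (u,v): k1 = f(x_n, state_n); k2 = f(x_n + h, state_n + h·k1); state_{n+1} = state_n + (h/2)·(k1 + k2).
0.000000: (0.730000, 0.900000)
  k1 = (0.624150, -0.226080)
  predictor → (0.948452, 0.820872)
  k2 = (0.904738, -0.105783)
  → (0.997555, 0.841924)
(u(0.35), v(0.35)) ≈ (0.9976, 0.8419)

0.9976, 0.8419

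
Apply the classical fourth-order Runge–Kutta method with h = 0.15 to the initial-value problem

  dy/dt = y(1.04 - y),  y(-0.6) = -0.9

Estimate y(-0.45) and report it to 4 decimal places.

-1.2319

RK4: k1 = f(t_n, y_n); k2 = f(t_n + h/2, y_n + (h/2)·k1); k3 = f(t_n + h/2, y_n + (h/2)·k2); k4 = f(t_n + h, y_n + h·k3); y_{n+1} = y_n + (h/6)·(k1 + 2k2 + 2k3 + k4).
t=-0.600000, y=-0.900000:
  k1 = f(-0.600000, -0.900000) = -1.746000
  k2 = f(-0.525000, -1.030950) = -2.135046
  k3 = f(-0.525000, -1.060128) = -2.226406
  k4 = f(-0.450000, -1.233961) = -2.805979
  y ← -0.900000 + (0.15/6)·(k1 + 2k2 + 2k3 + k4) = -1.231872
y(-0.45) ≈ -1.2319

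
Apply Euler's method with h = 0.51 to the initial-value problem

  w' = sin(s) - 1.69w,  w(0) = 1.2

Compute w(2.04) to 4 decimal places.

0.5748

Euler: w_{n+1} = w_n + h·f(s_n, w_n).
s=0.000000, w=1.200000: f=-2.028000 → w ← 1.200000 + 0.51·(-2.028000) = 0.165720
s=0.510000, w=0.165720: f=0.208110 → w ← 0.165720 + 0.51·0.208110 = 0.271856
s=1.020000, w=0.271856: f=0.392671 → w ← 0.271856 + 0.51·0.392671 = 0.472118
s=1.530000, w=0.472118: f=0.201288 → w ← 0.472118 + 0.51·0.201288 = 0.574775
w(2.04) ≈ 0.5748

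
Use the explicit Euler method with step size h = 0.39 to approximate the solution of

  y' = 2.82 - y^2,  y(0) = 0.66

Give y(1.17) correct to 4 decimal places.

Euler: y_{n+1} = y_n + h·f(x_n, y_n).
x=0.000000, y=0.660000: f=2.384400 → y ← 0.660000 + 0.39·2.384400 = 1.589916
x=0.390000, y=1.589916: f=0.292167 → y ← 1.589916 + 0.39·0.292167 = 1.703861
x=0.780000, y=1.703861: f=-0.083143 → y ← 1.703861 + 0.39·(-0.083143) = 1.671435
y(1.17) ≈ 1.6714

1.6714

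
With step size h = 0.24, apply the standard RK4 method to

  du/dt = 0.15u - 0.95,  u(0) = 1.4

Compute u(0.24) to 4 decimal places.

1.2192

RK4: k1 = f(t_n, u_n); k2 = f(t_n + h/2, u_n + (h/2)·k1); k3 = f(t_n + h/2, u_n + (h/2)·k2); k4 = f(t_n + h, u_n + h·k3); u_{n+1} = u_n + (h/6)·(k1 + 2k2 + 2k3 + k4).
t=0.000000, u=1.400000:
  k1 = f(0.000000, 1.400000) = -0.740000
  k2 = f(0.120000, 1.311200) = -0.753320
  k3 = f(0.120000, 1.309602) = -0.753560
  k4 = f(0.240000, 1.219146) = -0.767128
  u ← 1.400000 + (0.24/6)·(k1 + 2k2 + 2k3 + k4) = 1.219164
u(0.24) ≈ 1.2192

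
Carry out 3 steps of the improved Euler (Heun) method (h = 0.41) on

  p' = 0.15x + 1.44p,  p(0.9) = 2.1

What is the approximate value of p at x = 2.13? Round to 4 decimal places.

Heun: k1 = f(x_n, p_n); k2 = f(x_n + h, p_n + h·k1); p_{n+1} = p_n + (h/2)·(k1 + k2).
x=0.900000, p=2.100000:
  k1 = f(0.900000, 2.100000) = 3.159000
  k2 = f(1.310000, 3.395190) = 5.085574
  p ← 2.100000 + (0.41/2)·(3.159000 + 5.085574) = 3.790138
x=1.310000, p=3.790138:
  k1 = f(1.310000, 3.790138) = 5.654298
  k2 = f(1.720000, 6.108400) = 9.054096
  p ← 3.790138 + (0.41/2)·(5.654298 + 9.054096) = 6.805358
x=1.720000, p=6.805358:
  k1 = f(1.720000, 6.805358) = 10.057716
  k2 = f(2.130000, 10.929022) = 16.057292
  p ← 6.805358 + (0.41/2)·(10.057716 + 16.057292) = 12.158935
p(2.13) ≈ 12.1589

12.1589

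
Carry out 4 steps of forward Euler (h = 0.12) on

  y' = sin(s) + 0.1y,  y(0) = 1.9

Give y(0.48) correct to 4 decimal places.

Euler: y_{n+1} = y_n + h·f(s_n, y_n).
s=0.000000, y=1.900000: f=0.190000 → y ← 1.900000 + 0.12·0.190000 = 1.922800
s=0.120000, y=1.922800: f=0.311992 → y ← 1.922800 + 0.12·0.311992 = 1.960239
s=0.240000, y=1.960239: f=0.433727 → y ← 1.960239 + 0.12·0.433727 = 2.012286
s=0.360000, y=2.012286: f=0.553503 → y ← 2.012286 + 0.12·0.553503 = 2.078707
y(0.48) ≈ 2.0787

2.0787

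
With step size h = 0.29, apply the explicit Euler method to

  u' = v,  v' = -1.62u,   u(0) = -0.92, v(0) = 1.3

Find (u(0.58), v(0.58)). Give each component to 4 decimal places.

-0.0407, 1.9873

Euler on (u,v): u_{n+1} = u_n + h·u', v_{n+1} = v_n + h·v'.
0.000000: (-0.920000, 1.300000); f=(1.300000, 1.490400) → (-0.543000, 1.732216)
0.290000: (-0.543000, 1.732216); f=(1.732216, 0.879660) → (-0.040657, 1.987317)
(u(0.58), v(0.58)) ≈ (-0.0407, 1.9873)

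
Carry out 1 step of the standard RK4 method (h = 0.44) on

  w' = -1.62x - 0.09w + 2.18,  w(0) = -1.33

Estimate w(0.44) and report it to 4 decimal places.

-0.4927

RK4: k1 = f(x_n, w_n); k2 = f(x_n + h/2, w_n + (h/2)·k1); k3 = f(x_n + h/2, w_n + (h/2)·k2); k4 = f(x_n + h, w_n + h·k3); w_{n+1} = w_n + (h/6)·(k1 + 2k2 + 2k3 + k4).
x=0.000000, w=-1.330000:
  k1 = f(0.000000, -1.330000) = 2.299700
  k2 = f(0.220000, -0.824066) = 1.897766
  k3 = f(0.220000, -0.912491) = 1.905724
  k4 = f(0.440000, -0.491481) = 1.511433
  w ← -1.330000 + (0.44/6)·(k1 + 2k2 + 2k3 + k4) = -0.492672
w(0.44) ≈ -0.4927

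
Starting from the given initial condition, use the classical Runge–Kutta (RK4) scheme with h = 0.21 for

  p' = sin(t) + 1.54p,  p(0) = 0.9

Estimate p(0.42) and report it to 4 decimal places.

1.8276

RK4: k1 = f(t_n, p_n); k2 = f(t_n + h/2, p_n + (h/2)·k1); k3 = f(t_n + h/2, p_n + (h/2)·k2); k4 = f(t_n + h, p_n + h·k3); p_{n+1} = p_n + (h/6)·(k1 + 2k2 + 2k3 + k4).
t=0.000000, p=0.900000:
  k1 = f(0.000000, 0.900000) = 1.386000
  k2 = f(0.105000, 1.045530) = 1.714923
  k3 = f(0.105000, 1.080067) = 1.768110
  k4 = f(0.210000, 1.271303) = 2.166267
  p ← 0.900000 + (0.21/6)·(k1 + 2k2 + 2k3 + k4) = 1.268142
t=0.210000, p=1.268142:
  k1 = f(0.210000, 1.268142) = 2.161398
  k2 = f(0.315000, 1.495088) = 2.612253
  k3 = f(0.315000, 1.542428) = 2.685156
  k4 = f(0.420000, 1.832024) = 3.229078
  p ← 1.268142 + (0.21/6)·(k1 + 2k2 + 2k3 + k4) = 1.827627
p(0.42) ≈ 1.8276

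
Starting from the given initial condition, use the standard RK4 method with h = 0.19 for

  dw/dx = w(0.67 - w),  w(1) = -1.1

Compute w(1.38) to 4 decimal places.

-2.7049

RK4: k1 = f(x_n, w_n); k2 = f(x_n + h/2, w_n + (h/2)·k1); k3 = f(x_n + h/2, w_n + (h/2)·k2); k4 = f(x_n + h, w_n + h·k3); w_{n+1} = w_n + (h/6)·(k1 + 2k2 + 2k3 + k4).
x=1.000000, w=-1.100000:
  k1 = f(1.000000, -1.100000) = -1.947000
  k2 = f(1.095000, -1.284965) = -2.512062
  k3 = f(1.095000, -1.338646) = -2.688865
  k4 = f(1.190000, -1.610884) = -3.674241
  w ← -1.100000 + (0.19/6)·(k1 + 2k2 + 2k3 + k4) = -1.607398
x=1.190000, w=-1.607398:
  k1 = f(1.190000, -1.607398) = -3.660685
  k2 = f(1.285000, -1.955163) = -5.132622
  k3 = f(1.285000, -2.094997) = -5.792661
  k4 = f(1.380000, -2.708004) = -9.147646
  w ← -1.607398 + (0.19/6)·(k1 + 2k2 + 2k3 + k4) = -2.704930
w(1.38) ≈ -2.7049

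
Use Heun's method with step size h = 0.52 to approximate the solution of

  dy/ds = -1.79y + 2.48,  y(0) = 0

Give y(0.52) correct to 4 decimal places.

Heun: k1 = f(s_n, y_n); k2 = f(s_n + h, y_n + h·k1); y_{n+1} = y_n + (h/2)·(k1 + k2).
s=0.000000, y=0.000000:
  k1 = f(0.000000, 0.000000) = 2.480000
  k2 = f(0.520000, 1.289600) = 0.171616
  y ← 0.000000 + (0.52/2)·(2.480000 + 0.171616) = 0.689420
y(0.52) ≈ 0.6894

0.6894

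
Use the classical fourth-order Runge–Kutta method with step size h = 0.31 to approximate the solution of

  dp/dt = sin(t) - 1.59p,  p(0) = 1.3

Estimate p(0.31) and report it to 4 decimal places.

RK4: k1 = f(t_n, p_n); k2 = f(t_n + h/2, p_n + (h/2)·k1); k3 = f(t_n + h/2, p_n + (h/2)·k2); k4 = f(t_n + h, p_n + h·k3); p_{n+1} = p_n + (h/6)·(k1 + 2k2 + 2k3 + k4).
t=0.000000, p=1.300000:
  k1 = f(0.000000, 1.300000) = -2.067000
  k2 = f(0.155000, 0.979615) = -1.403208
  k3 = f(0.155000, 1.082503) = -1.566799
  k4 = f(0.310000, 0.814292) = -0.989666
  p ← 1.300000 + (0.31/6)·(k1 + 2k2 + 2k3 + k4) = 0.835172
p(0.31) ≈ 0.8352

0.8352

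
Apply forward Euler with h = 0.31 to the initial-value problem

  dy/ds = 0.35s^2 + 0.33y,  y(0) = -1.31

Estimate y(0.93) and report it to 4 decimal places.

-1.7014

Euler: y_{n+1} = y_n + h·f(s_n, y_n).
s=0.000000, y=-1.310000: f=-0.432300 → y ← -1.310000 + 0.31·(-0.432300) = -1.444013
s=0.310000, y=-1.444013: f=-0.442889 → y ← -1.444013 + 0.31·(-0.442889) = -1.581309
s=0.620000, y=-1.581309: f=-0.387292 → y ← -1.581309 + 0.31·(-0.387292) = -1.701369
y(0.93) ≈ -1.7014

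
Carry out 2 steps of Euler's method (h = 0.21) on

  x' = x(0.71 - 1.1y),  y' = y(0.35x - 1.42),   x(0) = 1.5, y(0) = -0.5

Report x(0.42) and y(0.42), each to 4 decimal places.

Euler on (x,y): x_{n+1} = x_n + h·x', y_{n+1} = y_n + h·y'.
0.000000: (1.500000, -0.500000); f=(1.890000, 0.447500) → (1.896900, -0.406025)
0.210000: (1.896900, -0.406025); f=(2.194007, 0.306989) → (2.357641, -0.341557)
(x(0.42), y(0.42)) ≈ (2.3576, -0.3416)

2.3576, -0.3416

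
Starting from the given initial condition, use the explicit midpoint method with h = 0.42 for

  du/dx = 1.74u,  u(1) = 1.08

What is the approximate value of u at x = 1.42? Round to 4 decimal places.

Midpoint: k1 = f(x_n, u_n); k2 = f(x_n + h/2, u_n + (h/2)·k1); u_{n+1} = u_n + h·k2.
x=1.000000, u=1.080000:
  k1 = f(1.000000, 1.080000) = 1.879200
  k2 = f(1.210000, 1.474632) = 2.565860
  u ← 1.080000 + 0.42·2.565860 = 2.157661
u(1.42) ≈ 2.1577

2.1577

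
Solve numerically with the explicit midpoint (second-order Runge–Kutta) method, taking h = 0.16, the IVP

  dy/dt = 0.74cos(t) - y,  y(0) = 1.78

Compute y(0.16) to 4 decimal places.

Midpoint: k1 = f(t_n, y_n); k2 = f(t_n + h/2, y_n + (h/2)·k1); y_{n+1} = y_n + h·k2.
t=0.000000, y=1.780000:
  k1 = f(0.000000, 1.780000) = -1.040000
  k2 = f(0.080000, 1.696800) = -0.959167
  y ← 1.780000 + 0.16·(-0.959167) = 1.626533
y(0.16) ≈ 1.6265

1.6265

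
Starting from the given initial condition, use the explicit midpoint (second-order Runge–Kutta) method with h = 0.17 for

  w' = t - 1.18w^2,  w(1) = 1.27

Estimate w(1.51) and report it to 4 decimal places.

Midpoint: k1 = f(t_n, w_n); k2 = f(t_n + h/2, w_n + (h/2)·k1); w_{n+1} = w_n + h·k2.
t=1.000000, w=1.270000:
  k1 = f(1.000000, 1.270000) = -0.903222
  k2 = f(1.085000, 1.193226) = -0.595071
  w ← 1.270000 + 0.17·(-0.595071) = 1.168838
t=1.170000, w=1.168838:
  k1 = f(1.170000, 1.168838) = -0.442095
  k2 = f(1.255000, 1.131260) = -0.255104
  w ← 1.168838 + 0.17·(-0.255104) = 1.125470
t=1.340000, w=1.125470:
  k1 = f(1.340000, 1.125470) = -0.154687
  k2 = f(1.425000, 1.112322) = -0.034967
  w ← 1.125470 + 0.17·(-0.034967) = 1.119526
w(1.51) ≈ 1.1195

1.1195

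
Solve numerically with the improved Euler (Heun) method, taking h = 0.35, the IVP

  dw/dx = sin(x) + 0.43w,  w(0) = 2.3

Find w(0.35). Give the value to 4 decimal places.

2.7322

Heun: k1 = f(x_n, w_n); k2 = f(x_n + h, w_n + h·k1); w_{n+1} = w_n + (h/2)·(k1 + k2).
x=0.000000, w=2.300000:
  k1 = f(0.000000, 2.300000) = 0.989000
  k2 = f(0.350000, 2.646150) = 1.480742
  w ← 2.300000 + (0.35/2)·(0.989000 + 1.480742) = 2.732205
w(0.35) ≈ 2.7322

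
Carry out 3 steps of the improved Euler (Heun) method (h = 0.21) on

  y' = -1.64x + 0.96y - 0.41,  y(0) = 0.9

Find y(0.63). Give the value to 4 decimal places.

0.8990

Heun: k1 = f(x_n, y_n); k2 = f(x_n + h, y_n + h·k1); y_{n+1} = y_n + (h/2)·(k1 + k2).
x=0.000000, y=0.900000:
  k1 = f(0.000000, 0.900000) = 0.454000
  k2 = f(0.210000, 0.995340) = 0.201126
  y ← 0.900000 + (0.21/2)·(0.454000 + 0.201126) = 0.968788
x=0.210000, y=0.968788:
  k1 = f(0.210000, 0.968788) = 0.175637
  k2 = f(0.420000, 1.005672) = -0.133355
  y ← 0.968788 + (0.21/2)·(0.175637 + (-0.133355)) = 0.973228
x=0.420000, y=0.973228:
  k1 = f(0.420000, 0.973228) = -0.164501
  k2 = f(0.630000, 0.938683) = -0.542065
  y ← 0.973228 + (0.21/2)·(-0.164501 + (-0.542065)) = 0.899038
y(0.63) ≈ 0.8990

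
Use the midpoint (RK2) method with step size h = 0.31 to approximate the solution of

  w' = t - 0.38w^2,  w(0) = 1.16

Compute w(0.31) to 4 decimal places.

1.0705

Midpoint: k1 = f(t_n, w_n); k2 = f(t_n + h/2, w_n + (h/2)·k1); w_{n+1} = w_n + h·k2.
t=0.000000, w=1.160000:
  k1 = f(0.000000, 1.160000) = -0.511328
  k2 = f(0.155000, 1.080744) = -0.288843
  w ← 1.160000 + 0.31·(-0.288843) = 1.070459
w(0.31) ≈ 1.0705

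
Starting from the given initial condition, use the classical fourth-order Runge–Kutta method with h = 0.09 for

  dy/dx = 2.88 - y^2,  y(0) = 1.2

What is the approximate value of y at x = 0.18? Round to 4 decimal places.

1.4079

RK4: k1 = f(x_n, y_n); k2 = f(x_n + h/2, y_n + (h/2)·k1); k3 = f(x_n + h/2, y_n + (h/2)·k2); k4 = f(x_n + h, y_n + h·k3); y_{n+1} = y_n + (h/6)·(k1 + 2k2 + 2k3 + k4).
x=0.000000, y=1.200000:
  k1 = f(0.000000, 1.200000) = 1.440000
  k2 = f(0.045000, 1.264800) = 1.280281
  k3 = f(0.045000, 1.257613) = 1.298410
  k4 = f(0.090000, 1.316857) = 1.145888
  y ← 1.200000 + (0.09/6)·(k1 + 2k2 + 2k3 + k4) = 1.316149
x=0.090000, y=1.316149:
  k1 = f(0.090000, 1.316149) = 1.147752
  k2 = f(0.135000, 1.367798) = 1.009129
  k3 = f(0.135000, 1.361560) = 1.026155
  k4 = f(0.180000, 1.408503) = 0.896119
  y ← 1.316149 + (0.09/6)·(k1 + 2k2 + 2k3 + k4) = 1.407866
y(0.18) ≈ 1.4079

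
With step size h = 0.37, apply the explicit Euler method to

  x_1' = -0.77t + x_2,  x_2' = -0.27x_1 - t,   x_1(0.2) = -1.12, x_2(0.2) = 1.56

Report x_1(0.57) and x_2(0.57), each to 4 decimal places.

-0.5998, 1.5979

Euler on (x_1,x_2): x_1_{n+1} = x_1_n + h·x_1', x_2_{n+1} = x_2_n + h·x_2'.
0.200000: (-1.120000, 1.560000); f=(1.406000, 0.102400) → (-0.599780, 1.597888)
(x_1(0.57), x_2(0.57)) ≈ (-0.5998, 1.5979)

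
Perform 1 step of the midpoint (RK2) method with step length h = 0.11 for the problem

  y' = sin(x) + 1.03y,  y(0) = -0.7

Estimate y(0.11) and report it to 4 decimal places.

-0.7778

Midpoint: k1 = f(x_n, y_n); k2 = f(x_n + h/2, y_n + (h/2)·k1); y_{n+1} = y_n + h·k2.
x=0.000000, y=-0.700000:
  k1 = f(0.000000, -0.700000) = -0.721000
  k2 = f(0.055000, -0.739655) = -0.706872
  y ← -0.700000 + 0.11·(-0.706872) = -0.777756
y(0.11) ≈ -0.7778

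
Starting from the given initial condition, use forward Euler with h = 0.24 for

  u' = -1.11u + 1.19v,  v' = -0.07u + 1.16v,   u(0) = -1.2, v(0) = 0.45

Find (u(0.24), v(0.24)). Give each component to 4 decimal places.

Euler on (u,v): u_{n+1} = u_n + h·u', v_{n+1} = v_n + h·v'.
0.000000: (-1.200000, 0.450000); f=(1.867500, 0.606000) → (-0.751800, 0.595440)
(u(0.24), v(0.24)) ≈ (-0.7518, 0.5954)

-0.7518, 0.5954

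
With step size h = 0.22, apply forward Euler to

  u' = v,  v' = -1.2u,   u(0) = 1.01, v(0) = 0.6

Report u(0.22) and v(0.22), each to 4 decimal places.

Euler on (u,v): u_{n+1} = u_n + h·u', v_{n+1} = v_n + h·v'.
0.000000: (1.010000, 0.600000); f=(0.600000, -1.212000) → (1.142000, 0.333360)
(u(0.22), v(0.22)) ≈ (1.1420, 0.3334)

1.1420, 0.3334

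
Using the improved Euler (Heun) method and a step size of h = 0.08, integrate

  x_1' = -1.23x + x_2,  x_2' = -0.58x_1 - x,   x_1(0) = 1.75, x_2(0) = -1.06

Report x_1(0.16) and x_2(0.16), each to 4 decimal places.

1.5515, -1.2267

Heun on (x_1,x_2): k1 = f(x_n, state_n); k2 = f(x_n + h, state_n + h·k1); state_{n+1} = state_n + (h/2)·(k1 + k2).
0.000000: (1.750000, -1.060000)
  k1 = (-1.060000, -1.015000)
  predictor → (1.665200, -1.141200)
  k2 = (-1.239600, -1.045816)
  → (1.658016, -1.142433)
0.080000: (1.658016, -1.142433)
  k1 = (-1.240833, -1.041649)
  predictor → (1.558749, -1.225765)
  k2 = (-1.422565, -1.064075)
  → (1.551480, -1.226662)
(x_1(0.16), x_2(0.16)) ≈ (1.5515, -1.2267)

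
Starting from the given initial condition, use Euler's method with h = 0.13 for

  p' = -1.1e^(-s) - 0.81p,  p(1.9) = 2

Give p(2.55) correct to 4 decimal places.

Euler: p_{n+1} = p_n + h·f(s_n, p_n).
s=1.900000, p=2.000000: f=-1.784525 → p ← 2.000000 + 0.13·(-1.784525) = 1.768012
s=2.030000, p=1.768012: f=-1.576559 → p ← 1.768012 + 0.13·(-1.576559) = 1.563059
s=2.160000, p=1.563059: f=-1.392935 → p ← 1.563059 + 0.13·(-1.392935) = 1.381977
s=2.290000, p=1.381977: f=-1.230795 → p ← 1.381977 + 0.13·(-1.230795) = 1.221974
s=2.420000, p=1.221974: f=-1.087613 → p ← 1.221974 + 0.13·(-1.087613) = 1.080584
p(2.55) ≈ 1.0806

1.0806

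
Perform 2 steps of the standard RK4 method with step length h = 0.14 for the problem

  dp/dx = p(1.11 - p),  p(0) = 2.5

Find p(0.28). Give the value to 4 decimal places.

1.8734

RK4: k1 = f(x_n, p_n); k2 = f(x_n + h/2, p_n + (h/2)·k1); k3 = f(x_n + h/2, p_n + (h/2)·k2); k4 = f(x_n + h, p_n + h·k3); p_{n+1} = p_n + (h/6)·(k1 + 2k2 + 2k3 + k4).
x=0.000000, p=2.500000:
  k1 = f(0.000000, 2.500000) = -3.475000
  k2 = f(0.070000, 2.256750) = -2.587928
  k3 = f(0.070000, 2.318845) = -2.803124
  k4 = f(0.140000, 2.107563) = -2.102426
  p ← 2.500000 + (0.14/6)·(k1 + 2k2 + 2k3 + k4) = 2.118278
x=0.140000, p=2.118278:
  k1 = f(0.140000, 2.118278) = -2.135812
  k2 = f(0.210000, 1.968771) = -1.690723
  k3 = f(0.210000, 1.999927) = -1.779789
  k4 = f(0.280000, 1.869107) = -1.418853
  p ← 2.118278 + (0.14/6)·(k1 + 2k2 + 2k3 + k4) = 1.873378
p(0.28) ≈ 1.8734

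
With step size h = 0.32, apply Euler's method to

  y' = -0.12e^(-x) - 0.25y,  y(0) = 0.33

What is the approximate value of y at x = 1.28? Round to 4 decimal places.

Euler: y_{n+1} = y_n + h·f(x_n, y_n).
x=0.000000, y=0.330000: f=-0.202500 → y ← 0.330000 + 0.32·(-0.202500) = 0.265200
x=0.320000, y=0.265200: f=-0.153438 → y ← 0.265200 + 0.32·(-0.153438) = 0.216100
x=0.640000, y=0.216100: f=-0.117300 → y ← 0.216100 + 0.32·(-0.117300) = 0.178564
x=0.960000, y=0.178564: f=-0.090588 → y ← 0.178564 + 0.32·(-0.090588) = 0.149576
y(1.28) ≈ 0.1496

0.1496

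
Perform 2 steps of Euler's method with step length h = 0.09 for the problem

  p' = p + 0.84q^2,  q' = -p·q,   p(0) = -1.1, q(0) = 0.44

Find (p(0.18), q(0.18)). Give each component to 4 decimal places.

Euler on (p,q): p_{n+1} = p_n + h·p', q_{n+1} = q_n + h·q'.
0.000000: (-1.100000, 0.440000); f=(-0.937376, 0.484000) → (-1.184364, 0.483560)
0.090000: (-1.184364, 0.483560); f=(-0.987946, 0.572711) → (-1.273279, 0.535104)
(p(0.18), q(0.18)) ≈ (-1.2733, 0.5351)

-1.2733, 0.5351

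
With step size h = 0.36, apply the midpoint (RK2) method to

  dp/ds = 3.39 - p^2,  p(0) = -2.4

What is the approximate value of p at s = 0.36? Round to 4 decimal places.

-4.0559

Midpoint: k1 = f(s_n, p_n); k2 = f(s_n + h/2, p_n + (h/2)·k1); p_{n+1} = p_n + h·k2.
s=0.000000, p=-2.400000:
  k1 = f(0.000000, -2.400000) = -2.370000
  k2 = f(0.180000, -2.826600) = -4.599668
  p ← -2.400000 + 0.36·(-4.599668) = -4.055880
p(0.36) ≈ -4.0559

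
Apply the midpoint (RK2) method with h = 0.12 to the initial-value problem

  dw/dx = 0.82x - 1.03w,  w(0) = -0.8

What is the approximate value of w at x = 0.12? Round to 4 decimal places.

Midpoint: k1 = f(x_n, w_n); k2 = f(x_n + h/2, w_n + (h/2)·k1); w_{n+1} = w_n + h·k2.
x=0.000000, w=-0.800000:
  k1 = f(0.000000, -0.800000) = 0.824000
  k2 = f(0.060000, -0.750560) = 0.822277
  w ← -0.800000 + 0.12·0.822277 = -0.701327
w(0.12) ≈ -0.7013

-0.7013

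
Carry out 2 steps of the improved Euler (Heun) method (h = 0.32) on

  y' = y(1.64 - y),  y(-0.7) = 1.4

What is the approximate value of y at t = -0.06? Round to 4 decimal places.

1.5426

Heun: k1 = f(t_n, y_n); k2 = f(t_n + h, y_n + h·k1); y_{n+1} = y_n + (h/2)·(k1 + k2).
t=-0.700000, y=1.400000:
  k1 = f(-0.700000, 1.400000) = 0.336000
  k2 = f(-0.380000, 1.507520) = 0.199716
  y ← 1.400000 + (0.32/2)·(0.336000 + 0.199716) = 1.485715
t=-0.380000, y=1.485715:
  k1 = f(-0.380000, 1.485715) = 0.229224
  k2 = f(-0.060000, 1.559066) = 0.126181
  y ← 1.485715 + (0.32/2)·(0.229224 + 0.126181) = 1.542579
y(-0.06) ≈ 1.5426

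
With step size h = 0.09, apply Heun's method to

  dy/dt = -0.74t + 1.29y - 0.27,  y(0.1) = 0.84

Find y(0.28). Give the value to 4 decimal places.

0.9768

Heun: k1 = f(t_n, y_n); k2 = f(t_n + h, y_n + h·k1); y_{n+1} = y_n + (h/2)·(k1 + k2).
t=0.100000, y=0.840000:
  k1 = f(0.100000, 0.840000) = 0.739600
  k2 = f(0.190000, 0.906564) = 0.758868
  y ← 0.840000 + (0.09/2)·(0.739600 + 0.758868) = 0.907431
t=0.190000, y=0.907431:
  k1 = f(0.190000, 0.907431) = 0.759986
  k2 = f(0.280000, 0.975830) = 0.781620
  y ← 0.907431 + (0.09/2)·(0.759986 + 0.781620) = 0.976803
y(0.28) ≈ 0.9768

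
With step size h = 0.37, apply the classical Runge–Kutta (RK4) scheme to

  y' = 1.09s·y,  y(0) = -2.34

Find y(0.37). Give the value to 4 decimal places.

-2.5213

RK4: k1 = f(s_n, y_n); k2 = f(s_n + h/2, y_n + (h/2)·k1); k3 = f(s_n + h/2, y_n + (h/2)·k2); k4 = f(s_n + h, y_n + h·k3); y_{n+1} = y_n + (h/6)·(k1 + 2k2 + 2k3 + k4).
s=0.000000, y=-2.340000:
  k1 = f(0.000000, -2.340000) = 0.000000
  k2 = f(0.185000, -2.340000) = -0.471861
  k3 = f(0.185000, -2.427294) = -0.489464
  k4 = f(0.370000, -2.521102) = -1.016760
  y ← -2.340000 + (0.37/6)·(k1 + 2k2 + 2k3 + k4) = -2.521264
y(0.37) ≈ -2.5213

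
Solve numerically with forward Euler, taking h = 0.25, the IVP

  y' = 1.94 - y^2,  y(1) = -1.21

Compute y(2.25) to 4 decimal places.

Euler: y_{n+1} = y_n + h·f(t_n, y_n).
t=1.000000, y=-1.210000: f=0.475900 → y ← -1.210000 + 0.25·0.475900 = -1.091025
t=1.250000, y=-1.091025: f=0.749664 → y ← -1.091025 + 0.25·0.749664 = -0.903609
t=1.500000, y=-0.903609: f=1.123491 → y ← -0.903609 + 0.25·1.123491 = -0.622736
t=1.750000, y=-0.622736: f=1.552200 → y ← -0.622736 + 0.25·1.552200 = -0.234686
t=2.000000, y=-0.234686: f=1.884922 → y ← -0.234686 + 0.25·1.884922 = 0.236544
y(2.25) ≈ 0.2365

0.2365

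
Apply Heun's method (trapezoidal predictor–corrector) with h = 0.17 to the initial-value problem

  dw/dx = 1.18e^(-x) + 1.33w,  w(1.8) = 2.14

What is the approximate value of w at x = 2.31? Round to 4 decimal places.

Heun: k1 = f(x_n, w_n); k2 = f(x_n + h, w_n + h·k1); w_{n+1} = w_n + (h/2)·(k1 + k2).
x=1.800000, w=2.140000:
  k1 = f(1.800000, 2.140000) = 3.041253
  k2 = f(1.970000, 2.657013) = 3.698386
  w ← 2.140000 + (0.17/2)·(3.041253 + 3.698386) = 2.712869
x=1.970000, w=2.712869:
  k1 = f(1.970000, 2.712869) = 3.772675
  k2 = f(2.140000, 3.354224) = 4.599951
  w ← 2.712869 + (0.17/2)·(3.772675 + 4.599951) = 3.424543
x=2.140000, w=3.424543:
  k1 = f(2.140000, 3.424543) = 4.693474
  k2 = f(2.310000, 4.222433) = 5.732964
  w ← 3.424543 + (0.17/2)·(4.693474 + 5.732964) = 4.310790
w(2.31) ≈ 4.3108

4.3108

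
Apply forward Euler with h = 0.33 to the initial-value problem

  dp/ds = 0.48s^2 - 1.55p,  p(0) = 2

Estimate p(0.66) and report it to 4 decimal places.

Euler: p_{n+1} = p_n + h·f(s_n, p_n).
s=0.000000, p=2.000000: f=-3.100000 → p ← 2.000000 + 0.33·(-3.100000) = 0.977000
s=0.330000, p=0.977000: f=-1.462078 → p ← 0.977000 + 0.33·(-1.462078) = 0.494514
p(0.66) ≈ 0.4945

0.4945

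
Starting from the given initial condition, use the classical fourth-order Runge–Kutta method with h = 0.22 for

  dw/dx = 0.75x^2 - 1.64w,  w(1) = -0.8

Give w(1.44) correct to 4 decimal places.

RK4: k1 = f(x_n, w_n); k2 = f(x_n + h/2, w_n + (h/2)·k1); k3 = f(x_n + h/2, w_n + (h/2)·k2); k4 = f(x_n + h, w_n + h·k3); w_{n+1} = w_n + (h/6)·(k1 + 2k2 + 2k3 + k4).
x=1.000000, w=-0.800000:
  k1 = f(1.000000, -0.800000) = 2.062000
  k2 = f(1.110000, -0.573180) = 1.864090
  k3 = f(1.110000, -0.594950) = 1.899793
  k4 = f(1.220000, -0.382046) = 1.742855
  w ← -0.800000 + (0.22/6)·(k1 + 2k2 + 2k3 + k4) = -0.384471
x=1.220000, w=-0.384471:
  k1 = f(1.220000, -0.384471) = 1.746832
  k2 = f(1.330000, -0.192319) = 1.642078
  k3 = f(1.330000, -0.203842) = 1.660976
  k4 = f(1.440000, -0.019056) = 1.586452
  w ← -0.384471 + (0.22/6)·(k1 + 2k2 + 2k3 + k4) = -0.020026
w(1.44) ≈ -0.0200

-0.0200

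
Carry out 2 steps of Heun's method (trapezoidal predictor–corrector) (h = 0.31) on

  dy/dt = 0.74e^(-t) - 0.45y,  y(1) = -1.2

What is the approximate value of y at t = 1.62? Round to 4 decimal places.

-0.8009

Heun: k1 = f(t_n, y_n); k2 = f(t_n + h, y_n + h·k1); y_{n+1} = y_n + (h/2)·(k1 + k2).
t=1.000000, y=-1.200000:
  k1 = f(1.000000, -1.200000) = 0.812231
  k2 = f(1.310000, -0.948208) = 0.626361
  y ← -1.200000 + (0.31/2)·(0.812231 + 0.626361) = -0.977018
t=1.310000, y=-0.977018:
  k1 = f(1.310000, -0.977018) = 0.639325
  k2 = f(1.620000, -0.778828) = 0.496917
  y ← -0.977018 + (0.31/2)·(0.639325 + 0.496917) = -0.800901
y(1.62) ≈ -0.8009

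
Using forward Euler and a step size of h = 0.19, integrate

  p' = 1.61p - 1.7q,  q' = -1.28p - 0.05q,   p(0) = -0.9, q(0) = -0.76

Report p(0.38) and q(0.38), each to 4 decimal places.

Euler on (p,q): p_{n+1} = p_n + h·p', q_{n+1} = q_n + h·q'.
0.000000: (-0.900000, -0.760000); f=(-0.157000, 1.190000) → (-0.929830, -0.533900)
0.190000: (-0.929830, -0.533900); f=(-0.589396, 1.216877) → (-1.041815, -0.302693)
(p(0.38), q(0.38)) ≈ (-1.0418, -0.3027)

-1.0418, -0.3027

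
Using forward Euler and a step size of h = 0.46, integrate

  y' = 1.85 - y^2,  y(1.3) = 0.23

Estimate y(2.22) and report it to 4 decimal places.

1.3941

Euler: y_{n+1} = y_n + h·f(s_n, y_n).
s=1.300000, y=0.230000: f=1.797100 → y ← 0.230000 + 0.46·1.797100 = 1.056666
s=1.760000, y=1.056666: f=0.733457 → y ← 1.056666 + 0.46·0.733457 = 1.394056
y(2.22) ≈ 1.3941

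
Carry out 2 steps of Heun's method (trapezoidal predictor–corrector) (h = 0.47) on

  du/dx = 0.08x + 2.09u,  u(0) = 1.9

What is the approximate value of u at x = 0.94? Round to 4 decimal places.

11.5995

Heun: k1 = f(x_n, u_n); k2 = f(x_n + h, u_n + h·k1); u_{n+1} = u_n + (h/2)·(k1 + k2).
x=0.000000, u=1.900000:
  k1 = f(0.000000, 1.900000) = 3.971000
  k2 = f(0.470000, 3.766370) = 7.909313
  u ← 1.900000 + (0.47/2)·(3.971000 + 7.909313) = 4.691874
x=0.470000, u=4.691874:
  k1 = f(0.470000, 4.691874) = 9.843616
  k2 = f(0.940000, 9.318373) = 19.550600
  u ← 4.691874 + (0.47/2)·(9.843616 + 19.550600) = 11.599514
u(0.94) ≈ 11.5995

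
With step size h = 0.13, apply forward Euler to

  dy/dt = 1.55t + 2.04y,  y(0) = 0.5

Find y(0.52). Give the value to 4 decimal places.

Euler: y_{n+1} = y_n + h·f(t_n, y_n).
t=0.000000, y=0.500000: f=1.020000 → y ← 0.500000 + 0.13·1.020000 = 0.632600
t=0.130000, y=0.632600: f=1.492004 → y ← 0.632600 + 0.13·1.492004 = 0.826561
t=0.260000, y=0.826561: f=2.089183 → y ← 0.826561 + 0.13·2.089183 = 1.098154
t=0.390000, y=1.098154: f=2.844735 → y ← 1.098154 + 0.13·2.844735 = 1.467970
y(0.52) ≈ 1.4680

1.4680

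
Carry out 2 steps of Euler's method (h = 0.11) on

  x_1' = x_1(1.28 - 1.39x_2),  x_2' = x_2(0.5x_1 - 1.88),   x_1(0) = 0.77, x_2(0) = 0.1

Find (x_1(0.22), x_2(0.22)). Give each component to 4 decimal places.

0.9776, 0.0703

Euler on (x_1,x_2): x_1_{n+1} = x_1_n + h·x_1', x_2_{n+1} = x_2_n + h·x_2'.
0.000000: (0.770000, 0.100000); f=(0.878570, -0.149500) → (0.866643, 0.083555)
0.110000: (0.866643, 0.083555); f=(1.008650, -0.120877) → (0.977594, 0.070259)
(x_1(0.22), x_2(0.22)) ≈ (0.9776, 0.0703)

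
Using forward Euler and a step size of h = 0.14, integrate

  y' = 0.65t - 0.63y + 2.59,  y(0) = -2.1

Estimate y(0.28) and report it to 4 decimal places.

-1.0399

Euler: y_{n+1} = y_n + h·f(t_n, y_n).
t=0.000000, y=-2.100000: f=3.913000 → y ← -2.100000 + 0.14·3.913000 = -1.552180
t=0.140000, y=-1.552180: f=3.658873 → y ← -1.552180 + 0.14·3.658873 = -1.039938
y(0.28) ≈ -1.0399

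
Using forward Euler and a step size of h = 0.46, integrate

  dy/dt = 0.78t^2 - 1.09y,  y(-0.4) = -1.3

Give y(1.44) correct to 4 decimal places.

Euler: y_{n+1} = y_n + h·f(t_n, y_n).
t=-0.400000, y=-1.300000: f=1.541800 → y ← -1.300000 + 0.46·1.541800 = -0.590772
t=0.060000, y=-0.590772: f=0.646749 → y ← -0.590772 + 0.46·0.646749 = -0.293267
t=0.520000, y=-0.293267: f=0.530573 → y ← -0.293267 + 0.46·0.530573 = -0.049204
t=0.980000, y=-0.049204: f=0.802744 → y ← -0.049204 + 0.46·0.802744 = 0.320059
y(1.44) ≈ 0.3201

0.3201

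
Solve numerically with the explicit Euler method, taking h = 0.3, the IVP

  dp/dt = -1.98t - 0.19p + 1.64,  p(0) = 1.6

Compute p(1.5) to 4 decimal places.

1.7049

Euler: p_{n+1} = p_n + h·f(t_n, p_n).
t=0.000000, p=1.600000: f=1.336000 → p ← 1.600000 + 0.3·1.336000 = 2.000800
t=0.300000, p=2.000800: f=0.665848 → p ← 2.000800 + 0.3·0.665848 = 2.200554
t=0.600000, p=2.200554: f=0.033895 → p ← 2.200554 + 0.3·0.033895 = 2.210723
t=0.900000, p=2.210723: f=-0.562037 → p ← 2.210723 + 0.3·(-0.562037) = 2.042112
t=1.200000, p=2.042112: f=-1.124001 → p ← 2.042112 + 0.3·(-1.124001) = 1.704911
p(1.5) ≈ 1.7049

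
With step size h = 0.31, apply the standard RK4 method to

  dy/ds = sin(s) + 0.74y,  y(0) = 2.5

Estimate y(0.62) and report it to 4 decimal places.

4.1740

RK4: k1 = f(s_n, y_n); k2 = f(s_n + h/2, y_n + (h/2)·k1); k3 = f(s_n + h/2, y_n + (h/2)·k2); k4 = f(s_n + h, y_n + h·k3); y_{n+1} = y_n + (h/6)·(k1 + 2k2 + 2k3 + k4).
s=0.000000, y=2.500000:
  k1 = f(0.000000, 2.500000) = 1.850000
  k2 = f(0.155000, 2.786750) = 2.216575
  k3 = f(0.155000, 2.843569) = 2.258621
  k4 = f(0.310000, 3.200173) = 2.673186
  y ← 2.500000 + (0.31/6)·(k1 + 2k2 + 2k3 + k4) = 3.196135
s=0.310000, y=3.196135:
  k1 = f(0.310000, 3.196135) = 2.670198
  k2 = f(0.465000, 3.610016) = 3.119834
  k3 = f(0.465000, 3.679709) = 3.171408
  k4 = f(0.620000, 4.179271) = 3.673696
  y ← 3.196135 + (0.31/6)·(k1 + 2k2 + 2k3 + k4) = 4.173998
y(0.62) ≈ 4.1740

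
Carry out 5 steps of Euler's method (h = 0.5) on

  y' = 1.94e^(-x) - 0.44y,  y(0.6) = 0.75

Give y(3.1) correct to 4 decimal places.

0.8507

Euler: y_{n+1} = y_n + h·f(x_n, y_n).
x=0.600000, y=0.750000: f=0.734695 → y ← 0.750000 + 0.5·0.734695 = 1.117347
x=1.100000, y=1.117347: f=0.154137 → y ← 1.117347 + 0.5·0.154137 = 1.194416
x=1.600000, y=1.194416: f=-0.133864 → y ← 1.194416 + 0.5·(-0.133864) = 1.127484
x=2.100000, y=1.127484: f=-0.258527 → y ← 1.127484 + 0.5·(-0.258527) = 0.998220
x=2.600000, y=0.998220: f=-0.295126 → y ← 0.998220 + 0.5·(-0.295126) = 0.850657
y(3.1) ≈ 0.8507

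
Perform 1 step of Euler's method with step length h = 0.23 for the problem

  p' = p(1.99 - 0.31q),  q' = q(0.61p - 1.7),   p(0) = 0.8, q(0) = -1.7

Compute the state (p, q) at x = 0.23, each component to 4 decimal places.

1.2631, -1.2261

Euler on (p,q): p_{n+1} = p_n + h·p', q_{n+1} = q_n + h·q'.
0.000000: (0.800000, -1.700000); f=(2.013600, 2.060400) → (1.263128, -1.226108)
(p(0.23), q(0.23)) ≈ (1.2631, -1.2261)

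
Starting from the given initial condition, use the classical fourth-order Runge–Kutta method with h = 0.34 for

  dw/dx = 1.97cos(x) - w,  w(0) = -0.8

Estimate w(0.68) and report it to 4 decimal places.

RK4: k1 = f(x_n, w_n); k2 = f(x_n + h/2, w_n + (h/2)·k1); k3 = f(x_n + h/2, w_n + (h/2)·k2); k4 = f(x_n + h, w_n + h·k3); w_{n+1} = w_n + (h/6)·(k1 + 2k2 + 2k3 + k4).
x=0.000000, w=-0.800000:
  k1 = f(0.000000, -0.800000) = 2.770000
  k2 = f(0.170000, -0.329100) = 2.270702
  k3 = f(0.170000, -0.413981) = 2.355583
  k4 = f(0.340000, 0.000898) = 1.856329
  w ← -0.800000 + (0.34/6)·(k1 + 2k2 + 2k3 + k4) = -0.013529
x=0.340000, w=-0.013529:
  k1 = f(0.340000, -0.013529) = 1.870756
  k2 = f(0.510000, 0.304499) = 1.414807
  k3 = f(0.510000, 0.226988) = 1.492319
  k4 = f(0.680000, 0.493859) = 1.037959
  w ← -0.013529 + (0.34/6)·(k1 + 2k2 + 2k3 + k4) = 0.480772
w(0.68) ≈ 0.4808

0.4808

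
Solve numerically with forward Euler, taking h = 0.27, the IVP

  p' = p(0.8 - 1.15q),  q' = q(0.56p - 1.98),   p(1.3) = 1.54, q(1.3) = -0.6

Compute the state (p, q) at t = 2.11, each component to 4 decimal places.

3.8343, -0.3002

Euler on (p,q): p_{n+1} = p_n + h·p', q_{n+1} = q_n + h·q'.
1.300000: (1.540000, -0.600000); f=(2.294600, 0.670560) → (2.159542, -0.418949)
1.570000: (2.159542, -0.418949); f=(2.768082, 0.322866) → (2.906924, -0.331775)
1.840000: (2.906924, -0.331775); f=(3.434651, 0.116825) → (3.834280, -0.300232)
(p(2.11), q(2.11)) ≈ (3.8343, -0.3002)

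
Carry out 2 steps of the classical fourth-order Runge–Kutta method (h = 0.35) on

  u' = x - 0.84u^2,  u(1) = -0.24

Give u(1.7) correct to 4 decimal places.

RK4: k1 = f(x_n, u_n); k2 = f(x_n + h/2, u_n + (h/2)·k1); k3 = f(x_n + h/2, u_n + (h/2)·k2); k4 = f(x_n + h, u_n + h·k3); u_{n+1} = u_n + (h/6)·(k1 + 2k2 + 2k3 + k4).
x=1.000000, u=-0.240000:
  k1 = f(1.000000, -0.240000) = 0.951616
  k2 = f(1.175000, -0.073467) = 1.170466
  k3 = f(1.175000, -0.035168) = 1.173961
  k4 = f(1.350000, 0.170886) = 1.325470
  u ← -0.240000 + (0.35/6)·(k1 + 2k2 + 2k3 + k4) = 0.166347
x=1.350000, u=0.166347:
  k1 = f(1.350000, 0.166347) = 1.326756
  k2 = f(1.525000, 0.398529) = 1.391587
  k3 = f(1.525000, 0.409874) = 1.383883
  k4 = f(1.700000, 0.650705) = 1.344329
  u ← 0.166347 + (0.35/6)·(k1 + 2k2 + 2k3 + k4) = 0.645965
u(1.7) ≈ 0.6460

0.6460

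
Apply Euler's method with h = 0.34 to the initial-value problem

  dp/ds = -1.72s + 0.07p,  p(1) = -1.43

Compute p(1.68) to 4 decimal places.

-2.8812

Euler: p_{n+1} = p_n + h·f(s_n, p_n).
s=1.000000, p=-1.430000: f=-1.820100 → p ← -1.430000 + 0.34·(-1.820100) = -2.048834
s=1.340000, p=-2.048834: f=-2.448218 → p ← -2.048834 + 0.34·(-2.448218) = -2.881228
p(1.68) ≈ -2.8812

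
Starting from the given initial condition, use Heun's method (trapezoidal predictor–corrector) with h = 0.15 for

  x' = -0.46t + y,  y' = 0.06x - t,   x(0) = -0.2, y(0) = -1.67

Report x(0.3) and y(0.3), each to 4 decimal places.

Heun on (x,y): k1 = f(t_n, state_n); k2 = f(t_n + h, state_n + h·k1); state_{n+1} = state_n + (h/2)·(k1 + k2).
0.000000: (-0.200000, -1.670000)
  k1 = (-1.670000, -0.012000)
  predictor → (-0.450500, -1.671800)
  k2 = (-1.740800, -0.177030)
  → (-0.455810, -1.684177)
0.150000: (-0.455810, -1.684177)
  k1 = (-1.753177, -0.177349)
  predictor → (-0.718787, -1.710780)
  k2 = (-1.848780, -0.343127)
  → (-0.725957, -1.723213)
(x(0.3), y(0.3)) ≈ (-0.7260, -1.7232)

-0.7260, -1.7232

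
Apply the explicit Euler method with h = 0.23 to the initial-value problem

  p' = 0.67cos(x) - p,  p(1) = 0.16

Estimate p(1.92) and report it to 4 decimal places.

Euler: p_{n+1} = p_n + h·f(x_n, p_n).
x=1.000000, p=0.160000: f=0.202003 → p ← 0.160000 + 0.23·0.202003 = 0.206461
x=1.230000, p=0.206461: f=0.017479 → p ← 0.206461 + 0.23·0.017479 = 0.210481
x=1.460000, p=0.210481: f=-0.136399 → p ← 0.210481 + 0.23·(-0.136399) = 0.179109
x=1.690000, p=0.179109: f=-0.258786 → p ← 0.179109 + 0.23·(-0.258786) = 0.119588
p(1.92) ≈ 0.1196

0.1196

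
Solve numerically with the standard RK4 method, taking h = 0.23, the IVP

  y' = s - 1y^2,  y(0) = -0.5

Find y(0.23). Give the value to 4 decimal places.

-0.5362

RK4: k1 = f(s_n, y_n); k2 = f(s_n + h/2, y_n + (h/2)·k1); k3 = f(s_n + h/2, y_n + (h/2)·k2); k4 = f(s_n + h, y_n + h·k3); y_{n+1} = y_n + (h/6)·(k1 + 2k2 + 2k3 + k4).
s=0.000000, y=-0.500000:
  k1 = f(0.000000, -0.500000) = -0.250000
  k2 = f(0.115000, -0.528750) = -0.164577
  k3 = f(0.115000, -0.518926) = -0.154285
  k4 = f(0.230000, -0.535485) = -0.056745
  y ← -0.500000 + (0.23/6)·(k1 + 2k2 + 2k3 + k4) = -0.536205
y(0.23) ≈ -0.5362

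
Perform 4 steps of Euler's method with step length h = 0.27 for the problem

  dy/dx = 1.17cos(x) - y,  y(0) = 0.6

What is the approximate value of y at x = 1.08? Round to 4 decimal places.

Euler: y_{n+1} = y_n + h·f(x_n, y_n).
x=0.000000, y=0.600000: f=0.570000 → y ← 0.600000 + 0.27·0.570000 = 0.753900
x=0.270000, y=0.753900: f=0.373712 → y ← 0.753900 + 0.27·0.373712 = 0.854802
x=0.540000, y=0.854802: f=0.148717 → y ← 0.854802 + 0.27·0.148717 = 0.894956
x=0.810000, y=0.894956: f=-0.088243 → y ← 0.894956 + 0.27·(-0.088243) = 0.871130
y(1.08) ≈ 0.8711

0.8711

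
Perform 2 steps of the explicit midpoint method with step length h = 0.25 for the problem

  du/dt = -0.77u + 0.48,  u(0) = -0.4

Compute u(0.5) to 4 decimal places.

-0.0749

Midpoint: k1 = f(t_n, u_n); k2 = f(t_n + h/2, u_n + (h/2)·k1); u_{n+1} = u_n + h·k2.
t=0.000000, u=-0.400000:
  k1 = f(0.000000, -0.400000) = 0.788000
  k2 = f(0.125000, -0.301500) = 0.712155
  u ← -0.400000 + 0.25·0.712155 = -0.221961
t=0.250000, u=-0.221961:
  k1 = f(0.250000, -0.221961) = 0.650910
  k2 = f(0.375000, -0.140597) = 0.588260
  u ← -0.221961 + 0.25·0.588260 = -0.074896
u(0.5) ≈ -0.0749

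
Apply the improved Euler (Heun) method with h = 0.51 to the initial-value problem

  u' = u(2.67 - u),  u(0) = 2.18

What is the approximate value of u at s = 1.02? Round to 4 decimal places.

Heun: k1 = f(s_n, u_n); k2 = f(s_n + h, u_n + h·k1); u_{n+1} = u_n + (h/2)·(k1 + k2).
s=0.000000, u=2.180000:
  k1 = f(0.000000, 2.180000) = 1.068200
  k2 = f(0.510000, 2.724782) = -0.149269
  u ← 2.180000 + (0.51/2)·(1.068200 + (-0.149269)) = 2.414327
s=0.510000, u=2.414327:
  k1 = f(0.510000, 2.414327) = 0.617277
  k2 = f(1.020000, 2.729139) = -0.161398
  u ← 2.414327 + (0.51/2)·(0.617277 + (-0.161398)) = 2.530577
u(1.02) ≈ 2.5306

2.5306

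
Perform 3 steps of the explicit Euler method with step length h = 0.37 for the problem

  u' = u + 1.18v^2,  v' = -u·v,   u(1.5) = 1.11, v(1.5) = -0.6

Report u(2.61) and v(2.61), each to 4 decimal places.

3.2318, -0.0173

Euler on (u,v): u_{n+1} = u_n + h·u', v_{n+1} = v_n + h·v'.
1.500000: (1.110000, -0.600000); f=(1.534800, 0.666000) → (1.677876, -0.353580)
1.870000: (1.677876, -0.353580); f=(1.825398, 0.593263) → (2.353273, -0.134073)
2.240000: (2.353273, -0.134073); f=(2.374484, 0.315509) → (3.231833, -0.017334)
(u(2.61), v(2.61)) ≈ (3.2318, -0.0173)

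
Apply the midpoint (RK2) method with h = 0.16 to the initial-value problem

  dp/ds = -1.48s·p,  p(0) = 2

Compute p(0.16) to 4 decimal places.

Midpoint: k1 = f(s_n, p_n); k2 = f(s_n + h/2, p_n + (h/2)·k1); p_{n+1} = p_n + h·k2.
s=0.000000, p=2.000000:
  k1 = f(0.000000, 2.000000) = 0.000000
  k2 = f(0.080000, 2.000000) = -0.236800
  p ← 2.000000 + 0.16·(-0.236800) = 1.962112
p(0.16) ≈ 1.9621

1.9621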